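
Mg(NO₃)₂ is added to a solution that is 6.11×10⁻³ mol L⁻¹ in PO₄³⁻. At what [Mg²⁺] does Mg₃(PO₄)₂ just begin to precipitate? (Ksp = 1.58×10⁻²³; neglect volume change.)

Each salt precipitates once Q = Ksp for that salt.
Mg₃(PO₄)₂(s) ⇌ 3 Mg²⁺(aq) + 2 PO₄³⁻(aq)
Ksp = [Mg²⁺]^3[PO₄³⁻]^2 = [Mg²⁺]^3(6.11×10⁻³)^2
[Mg²⁺]^3 = 1.58×10⁻²³ / (6.11×10⁻³)^2 = 4.23×10⁻¹⁹
[Mg²⁺] = 7.51×10⁻⁷ mol L⁻¹

7.51×10⁻⁷ M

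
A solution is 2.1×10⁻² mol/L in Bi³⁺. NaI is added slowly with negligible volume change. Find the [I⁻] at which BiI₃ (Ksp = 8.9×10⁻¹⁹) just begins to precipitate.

Precipitation of each salt begins when its ion product equals Ksp.
BiI₃(s) ⇌ Bi³⁺(aq) + 3 I⁻(aq)
Ksp = [Bi³⁺][I⁻]^3 = [I⁻]^3(2.1×10⁻²)
[I⁻]^3 = 8.9×10⁻¹⁹ / (2.1×10⁻²) = 4.2×10⁻¹⁷
[I⁻] = 3.5×10⁻⁶ mol/L

3.5×10⁻⁶ M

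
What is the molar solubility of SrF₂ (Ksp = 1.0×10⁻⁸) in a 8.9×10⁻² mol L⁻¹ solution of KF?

1.3×10⁻⁶ M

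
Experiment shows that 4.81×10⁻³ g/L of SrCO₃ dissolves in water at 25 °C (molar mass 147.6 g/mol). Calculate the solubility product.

s = (4.81×10⁻³ g L⁻¹)/(147.6 g mol⁻¹) = 3.2588×10⁻⁵ M
SrCO₃(s) ⇌ Sr²⁺(aq) + CO₃²⁻(aq)
With molar solubility s: [Sr²⁺] = s, [CO₃²⁻] = s.
Ksp = [Sr²⁺][CO₃²⁻] = s · s = s^2
Ksp = (3.2588×10⁻⁵)^2 = 1.06×10⁻⁹

Ksp = 1.06×10⁻⁹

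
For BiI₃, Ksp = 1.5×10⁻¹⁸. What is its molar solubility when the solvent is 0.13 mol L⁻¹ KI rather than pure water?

6.8×10⁻¹⁶ M

BiI₃(s) ⇌ Bi³⁺(aq) + 3 I⁻(aq)
I⁻ is already present at 0.13 mol L⁻¹. If s mol/L of BiI₃ dissolves, [Bi³⁺] = s while [I⁻] ≈ 0.13 mol L⁻¹.
Ksp = [Bi³⁺][I⁻]^3 = s(0.13)^3
s = 1.5×10⁻¹⁸ / (0.13)^3 = 6.8×10⁻¹⁶
s = 6.8×10⁻¹⁶ mol L⁻¹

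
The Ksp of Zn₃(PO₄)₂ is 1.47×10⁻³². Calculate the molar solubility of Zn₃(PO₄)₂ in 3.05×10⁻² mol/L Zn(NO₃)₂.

1.14×10⁻¹⁴ M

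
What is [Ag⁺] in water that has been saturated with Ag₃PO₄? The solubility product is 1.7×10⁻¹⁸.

4.8×10⁻⁵ M

Ag₃PO₄(s) ⇌ 3 Ag⁺(aq) + PO₄³⁻(aq)
For each mole of Ag₃PO₄ that dissolves per liter, [Ag⁺] = 3s and [PO₄³⁻] = s; let s denote this solubility.
Ksp = [Ag⁺]^3[PO₄³⁻] = (3s)^3 · s = 27s^4 = 1.7×10⁻¹⁸
s = 1.6×10⁻⁵ mol/L
[Ag⁺] = 3s = 4.8×10⁻⁵ mol/L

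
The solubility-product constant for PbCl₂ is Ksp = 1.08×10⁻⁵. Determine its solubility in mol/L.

PbCl₂(s) ⇌ Pb²⁺(aq) + 2 Cl⁻(aq)
Call the molar solubility s, so that [Pb²⁺] = s and [Cl⁻] = 2s.
Ksp = [Pb²⁺][Cl⁻]^2 = s · (2s)^2 = 4s^3
4s^3 = 1.08×10⁻⁵  ⇒  s^3 = 2.70×10⁻⁶
Taking the 3rd root, s = 1.39×10⁻² M.

1.39×10⁻² M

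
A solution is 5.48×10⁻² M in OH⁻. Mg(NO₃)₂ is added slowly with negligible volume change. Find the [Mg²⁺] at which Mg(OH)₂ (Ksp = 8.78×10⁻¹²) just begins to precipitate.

2.92×10⁻⁹ M

Each salt precipitates once Q = Ksp for that salt.
Mg(OH)₂(s) ⇌ Mg²⁺(aq) + 2 OH⁻(aq)
Ksp = [Mg²⁺][OH⁻]^2 = [Mg²⁺](5.48×10⁻²)^2
[Mg²⁺] = 8.78×10⁻¹² / (5.48×10⁻²)^2 = 2.92×10⁻⁹
[Mg²⁺] = 2.92×10⁻⁹ M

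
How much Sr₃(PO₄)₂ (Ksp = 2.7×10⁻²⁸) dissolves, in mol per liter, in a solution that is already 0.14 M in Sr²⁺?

Sr₃(PO₄)₂(s) ⇌ 3 Sr²⁺(aq) + 2 PO₄³⁻(aq)
Sr²⁺ is already present at 0.14 M. If s mol/L of Sr₃(PO₄)₂ dissolves, [PO₄³⁻] = 2s while [Sr²⁺] ≈ 0.14 M.
Ksp = [Sr²⁺]^3[PO₄³⁻]^2 = (0.14)^3(2s)^2
(2s)^2 = 2.7×10⁻²⁸ / (0.14)^3 = 9.8×10⁻²⁶
s = 1.6×10⁻¹³ M

1.6×10⁻¹³ M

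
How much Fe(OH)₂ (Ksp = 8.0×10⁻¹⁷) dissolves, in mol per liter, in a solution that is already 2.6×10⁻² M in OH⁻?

1.2×10⁻¹³ M

Fe(OH)₂(s) ⇌ Fe²⁺(aq) + 2 OH⁻(aq)
Let s be the solubility of Fe(OH)₂ here. The common ion gives [OH⁻] ≈ 2.6×10⁻² M, and [Fe²⁺] = s.
Ksp = [Fe²⁺][OH⁻]^2 = s(2.6×10⁻²)^2
s = 8.0×10⁻¹⁷ / (2.6×10⁻²)^2 = 1.2×10⁻¹³
s = 1.2×10⁻¹³ M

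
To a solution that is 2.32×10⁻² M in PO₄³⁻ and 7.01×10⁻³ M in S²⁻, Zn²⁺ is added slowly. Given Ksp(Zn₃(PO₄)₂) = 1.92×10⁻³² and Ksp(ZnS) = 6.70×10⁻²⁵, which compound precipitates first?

Each salt precipitates once Q = Ksp for that salt.
For Zn₃(PO₄)₂: [Zn²⁺] = (Ksp/[PO₄³⁻]^2)^(1/3) = 3.29×10⁻¹⁰ M
For ZnS: [Zn²⁺] = (Ksp/[S²⁻]) = 9.56×10⁻²³ M
ZnS requires the lower [Zn²⁺], so it precipitates first.

ZnS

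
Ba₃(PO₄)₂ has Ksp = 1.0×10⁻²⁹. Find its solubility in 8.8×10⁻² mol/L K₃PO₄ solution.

3.6×10⁻¹⁰ M

Ba₃(PO₄)₂(s) ⇌ 3 Ba²⁺(aq) + 2 PO₄³⁻(aq)
The solution already contains PO₄³⁻ at 8.8×10⁻² mol/L. Let s be the molar solubility of Ba₃(PO₄)₂.
[PO₄³⁻] ≈ 8.8×10⁻² mol/L (common ion dominates); [Ba²⁺] = 3s.
Ksp = [Ba²⁺]^3[PO₄³⁻]^2 = (3s)^3(8.8×10⁻²)^2
(3s)^3 = 1.0×10⁻²⁹ / (8.8×10⁻²)^2 = 1.3×10⁻²⁷
s = 3.6×10⁻¹⁰ mol/L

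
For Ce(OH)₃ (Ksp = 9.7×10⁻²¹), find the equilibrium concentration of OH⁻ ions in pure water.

1.3×10⁻⁵ M

Ce(OH)₃(s) ⇌ Ce³⁺(aq) + 3 OH⁻(aq)
For each mole of Ce(OH)₃ that dissolves per liter, [Ce³⁺] = s and [OH⁻] = 3s; let s denote this solubility.
Ksp = [Ce³⁺][OH⁻]^3 = s · (3s)^3 = 27s^4 = 9.7×10⁻²¹
s = 4.4×10⁻⁶ M
[OH⁻] = 3s = 1.3×10⁻⁵ M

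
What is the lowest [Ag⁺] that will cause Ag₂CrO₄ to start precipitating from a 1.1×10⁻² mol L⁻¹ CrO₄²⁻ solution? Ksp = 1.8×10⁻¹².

The threshold for precipitation is Q = Ksp.
Ag₂CrO₄(s) ⇌ 2 Ag⁺(aq) + CrO₄²⁻(aq)
Ksp = [Ag⁺]^2[CrO₄²⁻] = [Ag⁺]^2(1.1×10⁻²)
[Ag⁺]^2 = 1.8×10⁻¹² / (1.1×10⁻²) = 1.6×10⁻¹⁰
[Ag⁺] = 1.3×10⁻⁵ mol L⁻¹

1.3×10⁻⁵ M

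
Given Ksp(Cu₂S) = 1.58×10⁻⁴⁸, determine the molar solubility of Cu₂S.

7.34×10⁻¹⁷ M

Cu₂S(s) ⇌ 2 Cu⁺(aq) + S²⁻(aq)
Let s be the molar solubility. Then [Cu⁺] = 2s and [S²⁻] = s.
Ksp = [Cu⁺]^2[S²⁻] = (2s)^2 · s = 4s^3
4s^3 = 1.58×10⁻⁴⁸  ⇒  s^3 = 3.95×10⁻⁴⁹
s = (3.95×10⁻⁴⁹)^(1/3) = 7.34×10⁻¹⁷ mol/L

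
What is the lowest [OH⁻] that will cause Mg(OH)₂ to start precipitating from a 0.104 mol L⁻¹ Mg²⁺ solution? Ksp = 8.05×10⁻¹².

The threshold for precipitation is Q = Ksp.
Mg(OH)₂(s) ⇌ Mg²⁺(aq) + 2 OH⁻(aq)
Ksp = [Mg²⁺][OH⁻]^2 = [OH⁻]^2(0.104)
[OH⁻]^2 = 8.05×10⁻¹² / (0.104) = 7.74×10⁻¹¹
[OH⁻] = 8.80×10⁻⁶ mol L⁻¹

8.80×10⁻⁶ M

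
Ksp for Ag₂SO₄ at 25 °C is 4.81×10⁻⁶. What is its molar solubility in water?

Ag₂SO₄(s) ⇌ 2 Ag⁺(aq) + SO₄²⁻(aq)
Call the molar solubility s, so that [Ag⁺] = 2s and [SO₄²⁻] = s.
Ksp = [Ag⁺]^2[SO₄²⁻] = (2s)^2 · s = 4s^3
4s^3 = 4.81×10⁻⁶  ⇒  s^3 = 1.20×10⁻⁶
s = (1.20×10⁻⁶)^(1/3) = 1.06×10⁻² mol L⁻¹

1.06×10⁻² M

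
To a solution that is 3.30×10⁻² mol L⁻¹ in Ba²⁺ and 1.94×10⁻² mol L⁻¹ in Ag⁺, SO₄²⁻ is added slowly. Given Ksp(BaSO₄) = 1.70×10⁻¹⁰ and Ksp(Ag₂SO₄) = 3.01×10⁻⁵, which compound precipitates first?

Precipitation begins when Q = Ksp.
For BaSO₄: [SO₄²⁻] = (Ksp/[Ba²⁺]) = 5.15×10⁻⁹ mol L⁻¹
For Ag₂SO₄: [SO₄²⁻] = (Ksp/[Ag⁺]^2) = 8.00×10⁻² mol L⁻¹
The smaller threshold [SO₄²⁻] is reached first, so BaSO₄ precipitates first.

BaSO₄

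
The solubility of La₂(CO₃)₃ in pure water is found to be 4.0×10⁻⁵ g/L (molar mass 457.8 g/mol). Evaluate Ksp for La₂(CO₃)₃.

Ksp = 5.5×10⁻³⁴

Convert to molarity: s = 4.0×10⁻⁵ / 457.8 = 8.737×10⁻⁸ mol/L
La₂(CO₃)₃(s) ⇌ 2 La³⁺(aq) + 3 CO₃²⁻(aq)
With molar solubility s: [La³⁺] = 2s, [CO₃²⁻] = 3s.
Ksp = [La³⁺]^2[CO₃²⁻]^3 = (2s)^2 · (3s)^3 = 108s^5
Ksp = 108 × (8.737×10⁻⁸)^5 = 5.5×10⁻³⁴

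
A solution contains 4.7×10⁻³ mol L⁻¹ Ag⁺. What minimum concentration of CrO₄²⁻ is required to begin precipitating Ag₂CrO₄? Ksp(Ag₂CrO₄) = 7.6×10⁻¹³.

3.4×10⁻⁸ M

The threshold for precipitation is Q = Ksp.
Ag₂CrO₄(s) ⇌ 2 Ag⁺(aq) + CrO₄²⁻(aq)
Ksp = [Ag⁺]^2[CrO₄²⁻] = [CrO₄²⁻](4.7×10⁻³)^2
[CrO₄²⁻] = 7.6×10⁻¹³ / (4.7×10⁻³)^2 = 3.4×10⁻⁸
[CrO₄²⁻] = 3.4×10⁻⁸ mol L⁻¹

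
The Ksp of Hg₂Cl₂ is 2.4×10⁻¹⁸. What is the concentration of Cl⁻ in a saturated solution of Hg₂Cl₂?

1.7×10⁻⁶ M

Hg₂Cl₂(s) ⇌ Hg₂²⁺(aq) + 2 Cl⁻(aq)
Let s be the molar solubility. Then [Hg₂²⁺] = s and [Cl⁻] = 2s.
Ksp = [Hg₂²⁺][Cl⁻]^2 = s · (2s)^2 = 4s^3 = 2.4×10⁻¹⁸
s = 8.4×10⁻⁷ mol/L
[Cl⁻] = 2s = 1.7×10⁻⁶ mol/L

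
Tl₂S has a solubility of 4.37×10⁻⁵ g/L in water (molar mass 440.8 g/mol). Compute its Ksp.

s = (4.37×10⁻⁵ g L⁻¹)/(440.8 g mol⁻¹) = 9.9138×10⁻⁸ M
Tl₂S(s) ⇌ 2 Tl⁺(aq) + S²⁻(aq)
Call the molar solubility s, so that [Tl⁺] = 2s and [S²⁻] = s.
Ksp = [Tl⁺]^2[S²⁻] = (2s)^2 · s = 4s^3
Ksp = 4 × (9.9138×10⁻⁸)^3 = 3.90×10⁻²¹

Ksp = 3.90×10⁻²¹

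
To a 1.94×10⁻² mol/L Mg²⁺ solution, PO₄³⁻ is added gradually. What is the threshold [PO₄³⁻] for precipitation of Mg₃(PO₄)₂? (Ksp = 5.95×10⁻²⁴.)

9.03×10⁻¹⁰ M

Precipitation of each salt begins when its ion product equals Ksp.
Mg₃(PO₄)₂(s) ⇌ 3 Mg²⁺(aq) + 2 PO₄³⁻(aq)
Ksp = [Mg²⁺]^3[PO₄³⁻]^2 = [PO₄³⁻]^2(1.94×10⁻²)^3
[PO₄³⁻]^2 = 5.95×10⁻²⁴ / (1.94×10⁻²)^3 = 8.15×10⁻¹⁹
[PO₄³⁻] = 9.03×10⁻¹⁰ mol/L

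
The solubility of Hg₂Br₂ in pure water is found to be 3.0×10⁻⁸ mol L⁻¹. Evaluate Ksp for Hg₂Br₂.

Ksp = 1.1×10⁻²²

Hg₂Br₂(s) ⇌ Hg₂²⁺(aq) + 2 Br⁻(aq)
For each mole of Hg₂Br₂ that dissolves per liter, [Hg₂²⁺] = s and [Br⁻] = 2s; let s denote this solubility.
Ksp = [Hg₂²⁺][Br⁻]^2 = s · (2s)^2 = 4s^3
Ksp = 4 × (3.0×10⁻⁸)^3 = 1.1×10⁻²²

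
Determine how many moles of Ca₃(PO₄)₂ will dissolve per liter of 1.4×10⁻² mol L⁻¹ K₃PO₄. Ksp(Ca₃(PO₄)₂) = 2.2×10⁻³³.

7.5×10⁻¹¹ M

Ca₃(PO₄)₂(s) ⇌ 3 Ca²⁺(aq) + 2 PO₄³⁻(aq)
Let s be the solubility of Ca₃(PO₄)₂ here. The common ion gives [PO₄³⁻] ≈ 1.4×10⁻² mol L⁻¹, and [Ca²⁺] = 3s.
Ksp = [Ca²⁺]^3[PO₄³⁻]^2 = (3s)^3(1.4×10⁻²)^2
(3s)^3 = 2.2×10⁻³³ / (1.4×10⁻²)^2 = 1.1×10⁻²⁹
s = 7.5×10⁻¹¹ mol L⁻¹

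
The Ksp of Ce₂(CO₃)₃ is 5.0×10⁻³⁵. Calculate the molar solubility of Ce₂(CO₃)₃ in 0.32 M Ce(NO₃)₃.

2.6×10⁻¹² M

Ce₂(CO₃)₃(s) ⇌ 2 Ce³⁺(aq) + 3 CO₃²⁻(aq)
Ce³⁺ is already present at 0.32 M. If s mol/L of Ce₂(CO₃)₃ dissolves, [CO₃²⁻] = 3s while [Ce³⁺] ≈ 0.32 M.
Ksp = [Ce³⁺]^2[CO₃²⁻]^3 = (0.32)^2(3s)^3
(3s)^3 = 5.0×10⁻³⁵ / (0.32)^2 = 4.9×10⁻³⁴
s = 2.6×10⁻¹² M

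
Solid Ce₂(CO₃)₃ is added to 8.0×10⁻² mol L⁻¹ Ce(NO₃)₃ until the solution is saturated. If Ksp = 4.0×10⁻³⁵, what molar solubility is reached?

6.1×10⁻¹² M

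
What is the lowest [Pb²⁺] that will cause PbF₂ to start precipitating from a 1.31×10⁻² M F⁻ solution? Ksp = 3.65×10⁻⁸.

2.13×10⁻⁴ M

Precipitation begins when Q = Ksp.
PbF₂(s) ⇌ Pb²⁺(aq) + 2 F⁻(aq)
Ksp = [Pb²⁺][F⁻]^2 = [Pb²⁺](1.31×10⁻²)^2
[Pb²⁺] = 3.65×10⁻⁸ / (1.31×10⁻²)^2 = 2.13×10⁻⁴
[Pb²⁺] = 2.13×10⁻⁴ M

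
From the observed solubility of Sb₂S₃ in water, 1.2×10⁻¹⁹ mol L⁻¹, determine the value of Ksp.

Sb₂S₃(s) ⇌ 2 Sb³⁺(aq) + 3 S²⁻(aq)
If s mol/L of Sb₂S₃ dissolves, [Sb³⁺] = 2s and [S²⁻] = 3s.
Ksp = [Sb³⁺]^2[S²⁻]^3 = (2s)^2 · (3s)^3 = 108s^5
Ksp = 108 × (1.2×10⁻¹⁹)^5 = 2.7×10⁻⁹³

Ksp = 2.7×10⁻⁹³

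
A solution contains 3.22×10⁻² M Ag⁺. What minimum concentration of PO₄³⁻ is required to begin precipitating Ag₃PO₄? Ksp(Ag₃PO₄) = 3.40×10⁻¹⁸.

1.02×10⁻¹³ M

A salt starts to precipitate once the ion product Q reaches its Ksp.
Ag₃PO₄(s) ⇌ 3 Ag⁺(aq) + PO₄³⁻(aq)
Ksp = [Ag⁺]^3[PO₄³⁻] = [PO₄³⁻](3.22×10⁻²)^3
[PO₄³⁻] = 3.40×10⁻¹⁸ / (3.22×10⁻²)^3 = 1.02×10⁻¹³
[PO₄³⁻] = 1.02×10⁻¹³ M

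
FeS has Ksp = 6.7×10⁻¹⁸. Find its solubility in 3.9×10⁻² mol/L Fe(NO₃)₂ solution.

1.7×10⁻¹⁶ M

FeS(s) ⇌ Fe²⁺(aq) + S²⁻(aq)
The solution already contains Fe²⁺ at 3.9×10⁻² mol/L. Let s be the molar solubility of FeS.
[Fe²⁺] ≈ 3.9×10⁻² mol/L (common ion dominates); [S²⁻] = s.
Ksp = [Fe²⁺][S²⁻] = (3.9×10⁻²)s
s = 6.7×10⁻¹⁸ / (3.9×10⁻²) = 1.7×10⁻¹⁶
s = 1.7×10⁻¹⁶ mol/L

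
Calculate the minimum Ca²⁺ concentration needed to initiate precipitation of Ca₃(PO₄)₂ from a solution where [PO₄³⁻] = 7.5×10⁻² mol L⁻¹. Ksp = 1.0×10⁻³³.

5.6×10⁻¹¹ M

Each salt precipitates once Q = Ksp for that salt.
Ca₃(PO₄)₂(s) ⇌ 3 Ca²⁺(aq) + 2 PO₄³⁻(aq)
Ksp = [Ca²⁺]^3[PO₄³⁻]^2 = [Ca²⁺]^3(7.5×10⁻²)^2
[Ca²⁺]^3 = 1.0×10⁻³³ / (7.5×10⁻²)^2 = 1.8×10⁻³¹
[Ca²⁺] = 5.6×10⁻¹¹ mol L⁻¹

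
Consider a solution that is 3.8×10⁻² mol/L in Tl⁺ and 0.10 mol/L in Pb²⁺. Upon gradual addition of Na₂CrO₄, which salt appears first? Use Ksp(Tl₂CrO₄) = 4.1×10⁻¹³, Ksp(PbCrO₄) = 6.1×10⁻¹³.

PbCrO₄

A salt starts to precipitate once the ion product Q reaches its Ksp.
For Tl₂CrO₄: [CrO₄²⁻] = (Ksp/[Tl⁺]^2) = 2.8×10⁻¹⁰ mol/L
For PbCrO₄: [CrO₄²⁻] = (Ksp/[Pb²⁺]) = 6.1×10⁻¹² mol/L
PbCrO₄ requires the lower [CrO₄²⁻], so it precipitates first.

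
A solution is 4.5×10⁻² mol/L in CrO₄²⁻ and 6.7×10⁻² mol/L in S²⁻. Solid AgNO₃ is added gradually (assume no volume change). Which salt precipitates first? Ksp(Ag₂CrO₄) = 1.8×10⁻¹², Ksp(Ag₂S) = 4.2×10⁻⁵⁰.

Ag₂S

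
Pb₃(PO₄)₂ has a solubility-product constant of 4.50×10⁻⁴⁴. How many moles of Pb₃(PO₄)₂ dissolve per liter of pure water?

Pb₃(PO₄)₂(s) ⇌ 3 Pb²⁺(aq) + 2 PO₄³⁻(aq)
With molar solubility s: [Pb²⁺] = 3s, [PO₄³⁻] = 2s.
Ksp = [Pb²⁺]^3[PO₄³⁻]^2 = (3s)^3 · (2s)^2 = 108s^5
108s^5 = 4.50×10⁻⁴⁴  ⇒  s^5 = 4.17×10⁻⁴⁶
Taking the 5th root, s = 8.39×10⁻¹⁰ mol L⁻¹.

8.39×10⁻¹⁰ M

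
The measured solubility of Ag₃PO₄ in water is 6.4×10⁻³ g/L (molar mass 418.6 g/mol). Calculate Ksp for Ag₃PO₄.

Convert to molarity: s = 6.4×10⁻³ / 418.6 = 1.529×10⁻⁵ mol/L
Ag₃PO₄(s) ⇌ 3 Ag⁺(aq) + PO₄³⁻(aq)
If s mol/L of Ag₃PO₄ dissolves, [Ag⁺] = 3s and [PO₄³⁻] = s.
Ksp = [Ag⁺]^3[PO₄³⁻] = (3s)^3 · s = 27s^4
Ksp = 27 × (1.529×10⁻⁵)^4 = 1.5×10⁻¹⁸

Ksp = 1.5×10⁻¹⁸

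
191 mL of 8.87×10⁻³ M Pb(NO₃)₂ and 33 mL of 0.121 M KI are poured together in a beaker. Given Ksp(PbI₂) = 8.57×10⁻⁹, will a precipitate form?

After mixing, V = 191 mL + 33 mL = 224 mL.
[Pb²⁺] = (8.87×10⁻³)(191)/224 = 7.56×10⁻³ M
[I⁻] = (0.121)(33)/224 = 1.78×10⁻² M
Q = [Pb²⁺][I⁻]^2 = 2.40×10⁻⁶
Because Q > Ksp (2.40×10⁻⁶ vs 8.57×10⁻⁹), a precipitate of PbI₂ forms.

Yes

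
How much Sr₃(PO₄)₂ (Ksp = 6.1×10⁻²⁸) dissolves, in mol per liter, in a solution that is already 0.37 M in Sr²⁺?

5.5×10⁻¹⁴ M

Sr₃(PO₄)₂(s) ⇌ 3 Sr²⁺(aq) + 2 PO₄³⁻(aq)
Sr²⁺ is already present at 0.37 M. If s mol/L of Sr₃(PO₄)₂ dissolves, [PO₄³⁻] = 2s while [Sr²⁺] ≈ 0.37 M.
Ksp = [Sr²⁺]^3[PO₄³⁻]^2 = (0.37)^3(2s)^2
(2s)^2 = 6.1×10⁻²⁸ / (0.37)^3 = 1.2×10⁻²⁶
s = 5.5×10⁻¹⁴ M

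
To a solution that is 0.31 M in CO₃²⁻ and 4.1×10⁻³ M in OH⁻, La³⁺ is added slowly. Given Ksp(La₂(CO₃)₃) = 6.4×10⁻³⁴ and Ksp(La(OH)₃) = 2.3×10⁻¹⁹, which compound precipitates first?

The threshold for precipitation is Q = Ksp.
For La₂(CO₃)₃: [La³⁺] = (Ksp/[CO₃²⁻]^3)^(1/2) = 1.5×10⁻¹⁶ M
For La(OH)₃: [La³⁺] = (Ksp/[OH⁻]^3) = 3.3×10⁻¹² M
The smaller threshold [La³⁺] is reached first, so La₂(CO₃)₃ precipitates first.

La₂(CO₃)₃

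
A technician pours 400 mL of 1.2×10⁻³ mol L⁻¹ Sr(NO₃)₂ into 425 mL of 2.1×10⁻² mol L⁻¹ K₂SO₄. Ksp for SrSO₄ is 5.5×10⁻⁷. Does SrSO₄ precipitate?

Yes

Total volume after mixing = 400 + 425 = 825 mL.
[Sr²⁺] = (1.2×10⁻³)(400)/825 = 5.8×10⁻⁴ mol L⁻¹
[SO₄²⁻] = (2.1×10⁻²)(425)/825 = 1.1×10⁻² mol L⁻¹
Q = [Sr²⁺][SO₄²⁻] = 6.3×10⁻⁶
Since Q (6.3×10⁻⁶) exceeds Ksp (5.5×10⁻⁷), SrSO₄ will precipitate.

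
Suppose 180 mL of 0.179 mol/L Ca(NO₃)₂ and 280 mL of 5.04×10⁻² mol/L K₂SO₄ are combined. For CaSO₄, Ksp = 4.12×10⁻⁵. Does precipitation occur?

The combined volume is 460 mL.
[Ca²⁺] = (0.179)(180)/460 = 7.00×10⁻² mol/L
[SO₄²⁻] = (5.04×10⁻²)(280)/460 = 3.07×10⁻² mol/L
Q = [Ca²⁺][SO₄²⁻] = 2.15×10⁻³
Q = 2.15×10⁻³ > Ksp = 4.12×10⁻⁵, so the solution is supersaturated and CaSO₄ precipitates.

Yes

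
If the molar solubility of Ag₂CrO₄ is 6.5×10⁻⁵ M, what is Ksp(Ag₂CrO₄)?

Ksp = 1.1×10⁻¹²

Ag₂CrO₄(s) ⇌ 2 Ag⁺(aq) + CrO₄²⁻(aq)
Let s be the molar solubility. Then [Ag⁺] = 2s and [CrO₄²⁻] = s.
Ksp = [Ag⁺]^2[CrO₄²⁻] = (2s)^2 · s = 4s^3
Ksp = 4 × (6.5×10⁻⁵)^3 = 1.1×10⁻¹²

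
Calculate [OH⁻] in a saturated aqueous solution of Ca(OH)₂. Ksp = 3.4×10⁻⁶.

Ca(OH)₂(s) ⇌ Ca²⁺(aq) + 2 OH⁻(aq)
Call the molar solubility s, so that [Ca²⁺] = s and [OH⁻] = 2s.
Ksp = [Ca²⁺][OH⁻]^2 = s · (2s)^2 = 4s^3 = 3.4×10⁻⁶
s = 9.5×10⁻³ mol/L
[OH⁻] = 2s = 1.9×10⁻² mol/L

1.9×10⁻² M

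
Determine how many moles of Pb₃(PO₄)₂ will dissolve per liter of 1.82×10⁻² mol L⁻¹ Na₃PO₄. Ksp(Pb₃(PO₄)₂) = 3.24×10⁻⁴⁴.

Pb₃(PO₄)₂(s) ⇌ 3 Pb²⁺(aq) + 2 PO₄³⁻(aq)
The solution already contains PO₄³⁻ at 1.82×10⁻² mol L⁻¹. Let s be the molar solubility of Pb₃(PO₄)₂.
[PO₄³⁻] ≈ 1.82×10⁻² mol L⁻¹ (common ion dominates); [Pb²⁺] = 3s.
Ksp = [Pb²⁺]^3[PO₄³⁻]^2 = (3s)^3(1.82×10⁻²)^2
(3s)^3 = 3.24×10⁻⁴⁴ / (1.82×10⁻²)^2 = 9.78×10⁻⁴¹
s = 1.54×10⁻¹⁴ mol L⁻¹

1.54×10⁻¹⁴ M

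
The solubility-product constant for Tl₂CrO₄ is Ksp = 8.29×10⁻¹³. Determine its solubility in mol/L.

5.92×10⁻⁵ M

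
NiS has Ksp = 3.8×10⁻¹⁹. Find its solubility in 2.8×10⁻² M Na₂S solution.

NiS(s) ⇌ Ni²⁺(aq) + S²⁻(aq)
S²⁻ is already present at 2.8×10⁻² M. If s mol/L of NiS dissolves, [Ni²⁺] = s while [S²⁻] ≈ 2.8×10⁻² M.
Ksp = [Ni²⁺][S²⁻] = s(2.8×10⁻²)
s = 3.8×10⁻¹⁹ / (2.8×10⁻²) = 1.4×10⁻¹⁷
s = 1.4×10⁻¹⁷ M

1.4×10⁻¹⁷ M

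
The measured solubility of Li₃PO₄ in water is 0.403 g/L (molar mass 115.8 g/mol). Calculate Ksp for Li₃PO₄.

Ksp = 3.96×10⁻⁹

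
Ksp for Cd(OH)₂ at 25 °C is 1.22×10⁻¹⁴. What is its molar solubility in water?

Cd(OH)₂(s) ⇌ Cd²⁺(aq) + 2 OH⁻(aq)
With molar solubility s: [Cd²⁺] = s, [OH⁻] = 2s.
Ksp = [Cd²⁺][OH⁻]^2 = s · (2s)^2 = 4s^3
4s^3 = 1.22×10⁻¹⁴  ⇒  s^3 = 3.05×10⁻¹⁵
s = (3.05×10⁻¹⁵)^(1/3) = 1.45×10⁻⁵ mol L⁻¹

1.45×10⁻⁵ M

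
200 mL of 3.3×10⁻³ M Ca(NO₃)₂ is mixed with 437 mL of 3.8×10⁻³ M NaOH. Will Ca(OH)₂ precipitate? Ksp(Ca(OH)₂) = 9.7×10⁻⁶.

Total volume after mixing = 200 + 437 = 637 mL.
[Ca²⁺] = (3.3×10⁻³)(200)/637 = 1.0×10⁻³ M
[OH⁻] = (3.8×10⁻³)(437)/637 = 2.6×10⁻³ M
Q = [Ca²⁺][OH⁻]^2 = 7.0×10⁻⁹
Q < Ksp (7.0×10⁻⁹ vs 9.7×10⁻⁶); the solution remains unsaturated and no precipitate forms.

No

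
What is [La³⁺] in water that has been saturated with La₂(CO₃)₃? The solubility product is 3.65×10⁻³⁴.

1.61×10⁻⁷ M

La₂(CO₃)₃(s) ⇌ 2 La³⁺(aq) + 3 CO₃²⁻(aq)
Call the molar solubility s, so that [La³⁺] = 2s and [CO₃²⁻] = 3s.
Ksp = [La³⁺]^2[CO₃²⁻]^3 = (2s)^2 · (3s)^3 = 108s^5 = 3.65×10⁻³⁴
s = 8.05×10⁻⁸ mol/L
[La³⁺] = 2s = 1.61×10⁻⁷ mol/L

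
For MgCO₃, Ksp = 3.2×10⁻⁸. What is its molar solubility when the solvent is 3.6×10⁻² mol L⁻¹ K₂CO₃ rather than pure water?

8.9×10⁻⁷ M

MgCO₃(s) ⇌ Mg²⁺(aq) + CO₃²⁻(aq)
The solution already contains CO₃²⁻ at 3.6×10⁻² mol L⁻¹. Let s be the molar solubility of MgCO₃.
[CO₃²⁻] ≈ 3.6×10⁻² mol L⁻¹ (common ion dominates); [Mg²⁺] = s.
Ksp = [Mg²⁺][CO₃²⁻] = s(3.6×10⁻²)
s = 3.2×10⁻⁸ / (3.6×10⁻²) = 8.9×10⁻⁷
s = 8.9×10⁻⁷ mol L⁻¹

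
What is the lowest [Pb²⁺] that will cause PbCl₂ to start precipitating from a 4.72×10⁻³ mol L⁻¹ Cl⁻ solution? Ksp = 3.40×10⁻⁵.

Precipitation begins when Q = Ksp.
PbCl₂(s) ⇌ Pb²⁺(aq) + 2 Cl⁻(aq)
Ksp = [Pb²⁺][Cl⁻]^2 = [Pb²⁺](4.72×10⁻³)^2
[Pb²⁺] = 3.40×10⁻⁵ / (4.72×10⁻³)^2 = 1.53
[Pb²⁺] = 1.53 mol L⁻¹

1.53 M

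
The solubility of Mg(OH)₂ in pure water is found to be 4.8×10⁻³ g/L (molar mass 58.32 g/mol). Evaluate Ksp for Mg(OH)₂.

s = (4.8×10⁻³ g L⁻¹)/(58.32 g mol⁻¹) = 8.230×10⁻⁵ M
Mg(OH)₂(s) ⇌ Mg²⁺(aq) + 2 OH⁻(aq)
Call the molar solubility s, so that [Mg²⁺] = s and [OH⁻] = 2s.
Ksp = [Mg²⁺][OH⁻]^2 = s · (2s)^2 = 4s^3
Ksp = 4 × (8.230×10⁻⁵)^3 = 2.2×10⁻¹²

Ksp = 2.2×10⁻¹²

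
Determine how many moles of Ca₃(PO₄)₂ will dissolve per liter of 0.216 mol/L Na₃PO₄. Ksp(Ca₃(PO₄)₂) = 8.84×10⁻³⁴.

8.89×10⁻¹² M

Ca₃(PO₄)₂(s) ⇌ 3 Ca²⁺(aq) + 2 PO₄³⁻(aq)
PO₄³⁻ is already present at 0.216 mol/L. If s mol/L of Ca₃(PO₄)₂ dissolves, [Ca²⁺] = 3s while [PO₄³⁻] ≈ 0.216 mol/L.
Ksp = [Ca²⁺]^3[PO₄³⁻]^2 = (3s)^3(0.216)^2
(3s)^3 = 8.84×10⁻³⁴ / (0.216)^2 = 1.89×10⁻³²
s = 8.89×10⁻¹² mol/L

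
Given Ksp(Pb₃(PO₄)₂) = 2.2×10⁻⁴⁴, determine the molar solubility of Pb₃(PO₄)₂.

Pb₃(PO₄)₂(s) ⇌ 3 Pb²⁺(aq) + 2 PO₄³⁻(aq)
With molar solubility s: [Pb²⁺] = 3s, [PO₄³⁻] = 2s.
Ksp = [Pb²⁺]^3[PO₄³⁻]^2 = (3s)^3 · (2s)^2 = 108s^5
108s^5 = 2.2×10⁻⁴⁴  ⇒  s^5 = 2.0×10⁻⁴⁶
s = 7.3×10⁻¹⁰ M

7.3×10⁻¹⁰ M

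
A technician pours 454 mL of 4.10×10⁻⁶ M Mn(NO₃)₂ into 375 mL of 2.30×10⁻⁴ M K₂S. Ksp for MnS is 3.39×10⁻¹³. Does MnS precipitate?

The combined volume is 829 mL.
[Mn²⁺] = (4.10×10⁻⁶)(454)/829 = 2.25×10⁻⁶ M
[S²⁻] = (2.30×10⁻⁴)(375)/829 = 1.04×10⁻⁴ M
Q = [Mn²⁺][S²⁻] = 2.34×10⁻¹⁰
Since Q (2.34×10⁻¹⁰) exceeds Ksp (3.39×10⁻¹³), MnS will precipitate.

Yes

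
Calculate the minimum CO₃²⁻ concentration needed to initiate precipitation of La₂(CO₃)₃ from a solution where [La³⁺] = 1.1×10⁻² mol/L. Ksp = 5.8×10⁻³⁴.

Precipitation of each salt begins when its ion product equals Ksp.
La₂(CO₃)₃(s) ⇌ 2 La³⁺(aq) + 3 CO₃²⁻(aq)
Ksp = [La³⁺]^2[CO₃²⁻]^3 = [CO₃²⁻]^3(1.1×10⁻²)^2
[CO₃²⁻]^3 = 5.8×10⁻³⁴ / (1.1×10⁻²)^2 = 4.8×10⁻³⁰
[CO₃²⁻] = 1.7×10⁻¹⁰ mol/L

1.7×10⁻¹⁰ M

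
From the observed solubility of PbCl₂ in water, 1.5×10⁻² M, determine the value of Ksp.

Ksp = 1.4×10⁻⁵

PbCl₂(s) ⇌ Pb²⁺(aq) + 2 Cl⁻(aq)
Let s be the molar solubility. Then [Pb²⁺] = s and [Cl⁻] = 2s.
Ksp = [Pb²⁺][Cl⁻]^2 = s · (2s)^2 = 4s^3
Ksp = 4 × (1.5×10⁻²)^3 = 1.4×10⁻⁵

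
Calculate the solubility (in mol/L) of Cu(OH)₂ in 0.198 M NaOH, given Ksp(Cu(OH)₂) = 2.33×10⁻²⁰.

5.94×10⁻¹⁹ M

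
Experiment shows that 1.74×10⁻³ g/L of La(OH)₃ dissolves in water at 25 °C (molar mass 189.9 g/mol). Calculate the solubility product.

Ksp = 1.90×10⁻¹⁹

s = (1.74×10⁻³ g L⁻¹)/(189.9 g mol⁻¹) = 9.1627×10⁻⁶ M
La(OH)₃(s) ⇌ La³⁺(aq) + 3 OH⁻(aq)
With molar solubility s: [La³⁺] = s, [OH⁻] = 3s.
Ksp = [La³⁺][OH⁻]^3 = s · (3s)^3 = 27s^4
Ksp = 27 × (9.1627×10⁻⁶)^4 = 1.90×10⁻¹⁹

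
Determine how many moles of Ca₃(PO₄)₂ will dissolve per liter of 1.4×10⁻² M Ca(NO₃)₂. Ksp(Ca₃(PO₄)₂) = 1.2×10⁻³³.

1.0×10⁻¹⁴ M

Ca₃(PO₄)₂(s) ⇌ 3 Ca²⁺(aq) + 2 PO₄³⁻(aq)
With Ca²⁺ already at 1.4×10⁻² M and s small, take [Ca²⁺] ≈ 1.4×10⁻² M and [PO₄³⁻] = 2s.
Ksp = [Ca²⁺]^3[PO₄³⁻]^2 = (1.4×10⁻²)^3(2s)^2
(2s)^2 = 1.2×10⁻³³ / (1.4×10⁻²)^3 = 4.4×10⁻²⁸
s = 1.0×10⁻¹⁴ M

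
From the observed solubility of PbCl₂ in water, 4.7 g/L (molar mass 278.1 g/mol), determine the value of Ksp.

Ksp = 1.9×10⁻⁵

s = (4.7 g L⁻¹)/(278.1 g mol⁻¹) = 1.690×10⁻² M
PbCl₂(s) ⇌ Pb²⁺(aq) + 2 Cl⁻(aq)
Call the molar solubility s, so that [Pb²⁺] = s and [Cl⁻] = 2s.
Ksp = [Pb²⁺][Cl⁻]^2 = s · (2s)^2 = 4s^3
Ksp = 4 × (1.690×10⁻²)^3 = 1.9×10⁻⁵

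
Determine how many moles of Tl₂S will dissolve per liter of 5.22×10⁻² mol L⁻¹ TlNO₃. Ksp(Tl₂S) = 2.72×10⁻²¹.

9.98×10⁻¹⁹ M

Tl₂S(s) ⇌ 2 Tl⁺(aq) + S²⁻(aq)
The solution already contains Tl⁺ at 5.22×10⁻² mol L⁻¹. Let s be the molar solubility of Tl₂S.
[Tl⁺] ≈ 5.22×10⁻² mol L⁻¹ (common ion dominates); [S²⁻] = s.
Ksp = [Tl⁺]^2[S²⁻] = (5.22×10⁻²)^2s
s = 2.72×10⁻²¹ / (5.22×10⁻²)^2 = 9.98×10⁻¹⁹
s = 9.98×10⁻¹⁹ mol L⁻¹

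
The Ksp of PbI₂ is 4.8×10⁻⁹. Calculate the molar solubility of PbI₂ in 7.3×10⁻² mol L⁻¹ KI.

9.0×10⁻⁷ M

PbI₂(s) ⇌ Pb²⁺(aq) + 2 I⁻(aq)
With I⁻ already at 7.3×10⁻² mol L⁻¹ and s small, take [I⁻] ≈ 7.3×10⁻² mol L⁻¹ and [Pb²⁺] = s.
Ksp = [Pb²⁺][I⁻]^2 = s(7.3×10⁻²)^2
s = 4.8×10⁻⁹ / (7.3×10⁻²)^2 = 9.0×10⁻⁷
s = 9.0×10⁻⁷ mol L⁻¹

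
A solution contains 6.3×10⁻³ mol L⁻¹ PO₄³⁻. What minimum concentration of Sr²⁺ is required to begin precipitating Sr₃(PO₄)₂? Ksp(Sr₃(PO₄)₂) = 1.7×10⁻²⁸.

1.6×10⁻⁸ M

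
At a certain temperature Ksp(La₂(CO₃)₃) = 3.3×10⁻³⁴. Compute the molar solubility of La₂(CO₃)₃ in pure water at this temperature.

La₂(CO₃)₃(s) ⇌ 2 La³⁺(aq) + 3 CO₃²⁻(aq)
For each mole of La₂(CO₃)₃ that dissolves per liter, [La³⁺] = 2s and [CO₃²⁻] = 3s; let s denote this solubility.
Ksp = [La³⁺]^2[CO₃²⁻]^3 = (2s)^2 · (3s)^3 = 108s^5
108s^5 = 3.3×10⁻³⁴  ⇒  s^5 = 3.1×10⁻³⁶
Taking the 5th root, s = 7.9×10⁻⁸ mol/L.

7.9×10⁻⁸ M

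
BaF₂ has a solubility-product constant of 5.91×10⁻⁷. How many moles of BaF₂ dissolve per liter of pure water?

BaF₂(s) ⇌ Ba²⁺(aq) + 2 F⁻(aq)
For each mole of BaF₂ that dissolves per liter, [Ba²⁺] = s and [F⁻] = 2s; let s denote this solubility.
Ksp = [Ba²⁺][F⁻]^2 = s · (2s)^2 = 4s^3
4s^3 = 5.91×10⁻⁷  ⇒  s^3 = 1.48×10⁻⁷
s = (1.48×10⁻⁷)^(1/3) = 5.29×10⁻³ M

5.29×10⁻³ M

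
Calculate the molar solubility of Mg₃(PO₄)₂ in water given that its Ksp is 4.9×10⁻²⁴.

Mg₃(PO₄)₂(s) ⇌ 3 Mg²⁺(aq) + 2 PO₄³⁻(aq)
For each mole of Mg₃(PO₄)₂ that dissolves per liter, [Mg²⁺] = 3s and [PO₄³⁻] = 2s; let s denote this solubility.
Ksp = [Mg²⁺]^3[PO₄³⁻]^2 = (3s)^3 · (2s)^2 = 108s^5
108s^5 = 4.9×10⁻²⁴  ⇒  s^5 = 4.5×10⁻²⁶
Taking the 5th root, s = 8.5×10⁻⁶ M.

8.5×10⁻⁶ M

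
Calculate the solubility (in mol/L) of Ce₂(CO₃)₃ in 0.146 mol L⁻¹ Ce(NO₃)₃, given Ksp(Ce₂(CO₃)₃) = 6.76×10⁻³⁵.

4.90×10⁻¹² M

Ce₂(CO₃)₃(s) ⇌ 2 Ce³⁺(aq) + 3 CO₃²⁻(aq)
With Ce³⁺ already at 0.146 mol L⁻¹ and s small, take [Ce³⁺] ≈ 0.146 mol L⁻¹ and [CO₃²⁻] = 3s.
Ksp = [Ce³⁺]^2[CO₃²⁻]^3 = (0.146)^2(3s)^3
(3s)^3 = 6.76×10⁻³⁵ / (0.146)^2 = 3.17×10⁻³³
s = 4.90×10⁻¹² mol L⁻¹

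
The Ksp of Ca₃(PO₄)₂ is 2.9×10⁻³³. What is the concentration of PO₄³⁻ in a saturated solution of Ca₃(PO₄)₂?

2.4×10⁻⁷ M

Ca₃(PO₄)₂(s) ⇌ 3 Ca²⁺(aq) + 2 PO₄³⁻(aq)
Call the molar solubility s, so that [Ca²⁺] = 3s and [PO₄³⁻] = 2s.
Ksp = [Ca²⁺]^3[PO₄³⁻]^2 = (3s)^3 · (2s)^2 = 108s^5 = 2.9×10⁻³³
s = 1.2×10⁻⁷ M
[PO₄³⁻] = 2s = 2.4×10⁻⁷ M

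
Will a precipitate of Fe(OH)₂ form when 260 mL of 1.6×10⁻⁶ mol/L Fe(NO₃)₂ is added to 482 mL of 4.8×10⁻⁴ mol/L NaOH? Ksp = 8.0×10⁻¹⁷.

Yes

After mixing, V = 260 mL + 482 mL = 742 mL.
[Fe²⁺] = (1.6×10⁻⁶)(260)/742 = 5.6×10⁻⁷ mol/L
[OH⁻] = (4.8×10⁻⁴)(482)/742 = 3.1×10⁻⁴ mol/L
Q = [Fe²⁺][OH⁻]^2 = 5.5×10⁻¹⁴
Q = 5.5×10⁻¹⁴ > Ksp = 8.0×10⁻¹⁷, so the solution is supersaturated and Fe(OH)₂ precipitates.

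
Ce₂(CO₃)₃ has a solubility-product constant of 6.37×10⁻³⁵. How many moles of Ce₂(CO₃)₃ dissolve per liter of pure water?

5.68×10⁻⁸ M

Ce₂(CO₃)₃(s) ⇌ 2 Ce³⁺(aq) + 3 CO₃²⁻(aq)
Let s be the molar solubility. Then [Ce³⁺] = 2s and [CO₃²⁻] = 3s.
Ksp = [Ce³⁺]^2[CO₃²⁻]^3 = (2s)^2 · (3s)^3 = 108s^5
108s^5 = 6.37×10⁻³⁵  ⇒  s^5 = 5.90×10⁻³⁷
s = (5.90×10⁻³⁷)^(1/5) = 5.68×10⁻⁸ mol/L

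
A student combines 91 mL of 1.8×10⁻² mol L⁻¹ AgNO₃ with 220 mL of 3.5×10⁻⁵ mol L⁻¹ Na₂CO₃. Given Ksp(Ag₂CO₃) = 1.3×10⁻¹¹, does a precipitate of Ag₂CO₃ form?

Yes

After mixing, V = 91 mL + 220 mL = 311 mL.
[Ag⁺] = (1.8×10⁻²)(91)/311 = 5.3×10⁻³ mol L⁻¹
[CO₃²⁻] = (3.5×10⁻⁵)(220)/311 = 2.5×10⁻⁵ mol L⁻¹
Q = [Ag⁺]^2[CO₃²⁻] = 6.9×10⁻¹⁰
Q = 6.9×10⁻¹⁰ > Ksp = 1.3×10⁻¹¹, so the solution is supersaturated and Ag₂CO₃ precipitates.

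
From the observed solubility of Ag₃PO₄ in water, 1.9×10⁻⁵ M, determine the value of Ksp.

Ksp = 3.5×10⁻¹⁸

Ag₃PO₄(s) ⇌ 3 Ag⁺(aq) + PO₄³⁻(aq)
Call the molar solubility s, so that [Ag⁺] = 3s and [PO₄³⁻] = s.
Ksp = [Ag⁺]^3[PO₄³⁻] = (3s)^3 · s = 27s^4
Ksp = 27 × (1.9×10⁻⁵)^4 = 3.5×10⁻¹⁸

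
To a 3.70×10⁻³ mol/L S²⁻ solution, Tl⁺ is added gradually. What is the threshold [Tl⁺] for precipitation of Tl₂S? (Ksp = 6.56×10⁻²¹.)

Precipitation begins when Q = Ksp.
Tl₂S(s) ⇌ 2 Tl⁺(aq) + S²⁻(aq)
Ksp = [Tl⁺]^2[S²⁻] = [Tl⁺]^2(3.70×10⁻³)
[Tl⁺]^2 = 6.56×10⁻²¹ / (3.70×10⁻³) = 1.77×10⁻¹⁸
[Tl⁺] = 1.33×10⁻⁹ mol/L

1.33×10⁻⁹ M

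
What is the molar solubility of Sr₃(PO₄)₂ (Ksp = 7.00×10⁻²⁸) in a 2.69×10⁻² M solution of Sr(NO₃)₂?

3.00×10⁻¹² M

Sr₃(PO₄)₂(s) ⇌ 3 Sr²⁺(aq) + 2 PO₄³⁻(aq)
With Sr²⁺ already at 2.69×10⁻² M and s small, take [Sr²⁺] ≈ 2.69×10⁻² M and [PO₄³⁻] = 2s.
Ksp = [Sr²⁺]^3[PO₄³⁻]^2 = (2.69×10⁻²)^3(2s)^2
(2s)^2 = 7.00×10⁻²⁸ / (2.69×10⁻²)^3 = 3.60×10⁻²³
s = 3.00×10⁻¹² M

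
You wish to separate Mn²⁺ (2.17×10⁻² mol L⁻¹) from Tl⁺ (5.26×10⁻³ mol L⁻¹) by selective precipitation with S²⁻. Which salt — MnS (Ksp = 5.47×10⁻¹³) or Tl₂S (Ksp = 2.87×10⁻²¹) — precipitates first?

Tl₂S

Each salt precipitates once Q = Ksp for that salt.
For MnS: [S²⁻] = (Ksp/[Mn²⁺]) = 2.52×10⁻¹¹ mol L⁻¹
For Tl₂S: [S²⁻] = (Ksp/[Tl⁺]^2) = 1.04×10⁻¹⁶ mol L⁻¹
Tl₂S requires the lower [S²⁻], so it precipitates first.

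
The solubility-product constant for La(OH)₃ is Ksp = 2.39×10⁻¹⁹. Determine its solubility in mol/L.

9.70×10⁻⁶ M

La(OH)₃(s) ⇌ La³⁺(aq) + 3 OH⁻(aq)
With molar solubility s: [La³⁺] = s, [OH⁻] = 3s.
Ksp = [La³⁺][OH⁻]^3 = s · (3s)^3 = 27s^4
27s^4 = 2.39×10⁻¹⁹  ⇒  s^4 = 8.85×10⁻²¹
s = (8.85×10⁻²¹)^(1/4) = 9.70×10⁻⁶ M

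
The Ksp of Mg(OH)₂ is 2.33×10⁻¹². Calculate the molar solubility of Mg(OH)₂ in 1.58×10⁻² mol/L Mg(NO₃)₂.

Mg(OH)₂(s) ⇌ Mg²⁺(aq) + 2 OH⁻(aq)
Mg²⁺ is already present at 1.58×10⁻² mol/L. If s mol/L of Mg(OH)₂ dissolves, [OH⁻] = 2s while [Mg²⁺] ≈ 1.58×10⁻² mol/L.
Ksp = [Mg²⁺][OH⁻]^2 = (1.58×10⁻²)(2s)^2
(2s)^2 = 2.33×10⁻¹² / (1.58×10⁻²) = 1.47×10⁻¹⁰
s = 6.07×10⁻⁶ mol/L

6.07×10⁻⁶ M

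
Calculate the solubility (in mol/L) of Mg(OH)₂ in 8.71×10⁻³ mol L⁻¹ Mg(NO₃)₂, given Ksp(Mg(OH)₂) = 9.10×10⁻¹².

1.62×10⁻⁵ M

Mg(OH)₂(s) ⇌ Mg²⁺(aq) + 2 OH⁻(aq)
The solution already contains Mg²⁺ at 8.71×10⁻³ mol L⁻¹. Let s be the molar solubility of Mg(OH)₂.
[Mg²⁺] ≈ 8.71×10⁻³ mol L⁻¹ (common ion dominates); [OH⁻] = 2s.
Ksp = [Mg²⁺][OH⁻]^2 = (8.71×10⁻³)(2s)^2
(2s)^2 = 9.10×10⁻¹² / (8.71×10⁻³) = 1.04×10⁻⁹
s = 1.62×10⁻⁵ mol L⁻¹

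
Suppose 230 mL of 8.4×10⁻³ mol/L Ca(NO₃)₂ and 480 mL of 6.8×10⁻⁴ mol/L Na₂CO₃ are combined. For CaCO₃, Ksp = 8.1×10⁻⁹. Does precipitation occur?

Yes

After mixing, V = 230 mL + 480 mL = 710 mL.
[Ca²⁺] = (8.4×10⁻³)(230)/710 = 2.7×10⁻³ mol/L
[CO₃²⁻] = (6.8×10⁻⁴)(480)/710 = 4.6×10⁻⁴ mol/L
Q = [Ca²⁺][CO₃²⁻] = 1.3×10⁻⁶
Since Q (1.3×10⁻⁶) exceeds Ksp (8.1×10⁻⁹), CaCO₃ will precipitate.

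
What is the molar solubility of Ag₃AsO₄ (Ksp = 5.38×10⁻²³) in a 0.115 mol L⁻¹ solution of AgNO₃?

Ag₃AsO₄(s) ⇌ 3 Ag⁺(aq) + AsO₄³⁻(aq)
Ag⁺ is already present at 0.115 mol L⁻¹. If s mol/L of Ag₃AsO₄ dissolves, [AsO₄³⁻] = s while [Ag⁺] ≈ 0.115 mol L⁻¹.
Ksp = [Ag⁺]^3[AsO₄³⁻] = (0.115)^3s
s = 5.38×10⁻²³ / (0.115)^3 = 3.54×10⁻²⁰
s = 3.54×10⁻²⁰ mol L⁻¹

3.54×10⁻²⁰ M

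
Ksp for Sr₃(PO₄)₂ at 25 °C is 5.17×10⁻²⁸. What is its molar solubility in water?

Sr₃(PO₄)₂(s) ⇌ 3 Sr²⁺(aq) + 2 PO₄³⁻(aq)
Let s be the molar solubility. Then [Sr²⁺] = 3s and [PO₄³⁻] = 2s.
Ksp = [Sr²⁺]^3[PO₄³⁻]^2 = (3s)^3 · (2s)^2 = 108s^5
108s^5 = 5.17×10⁻²⁸  ⇒  s^5 = 4.79×10⁻³⁰
s = (4.79×10⁻³⁰)^(1/5) = 1.37×10⁻⁶ mol L⁻¹

1.37×10⁻⁶ M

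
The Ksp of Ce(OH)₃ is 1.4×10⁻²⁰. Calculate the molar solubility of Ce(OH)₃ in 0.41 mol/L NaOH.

Ce(OH)₃(s) ⇌ Ce³⁺(aq) + 3 OH⁻(aq)
Let s be the solubility of Ce(OH)₃ here. The common ion gives [OH⁻] ≈ 0.41 mol/L, and [Ce³⁺] = s.
Ksp = [Ce³⁺][OH⁻]^3 = s(0.41)^3
s = 1.4×10⁻²⁰ / (0.41)^3 = 2.0×10⁻¹⁹
s = 2.0×10⁻¹⁹ mol/L

2.0×10⁻¹⁹ M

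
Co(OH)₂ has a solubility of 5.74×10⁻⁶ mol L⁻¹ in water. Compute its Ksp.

Co(OH)₂(s) ⇌ Co²⁺(aq) + 2 OH⁻(aq)
Call the molar solubility s, so that [Co²⁺] = s and [OH⁻] = 2s.
Ksp = [Co²⁺][OH⁻]^2 = s · (2s)^2 = 4s^3
Ksp = 4 × (5.74×10⁻⁶)^3 = 7.56×10⁻¹⁶

Ksp = 7.56×10⁻¹⁶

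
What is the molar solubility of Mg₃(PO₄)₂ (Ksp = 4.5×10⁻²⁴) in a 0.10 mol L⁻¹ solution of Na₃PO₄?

2.6×10⁻⁸ M

Mg₃(PO₄)₂(s) ⇌ 3 Mg²⁺(aq) + 2 PO₄³⁻(aq)
PO₄³⁻ is already present at 0.10 mol L⁻¹. If s mol/L of Mg₃(PO₄)₂ dissolves, [Mg²⁺] = 3s while [PO₄³⁻] ≈ 0.10 mol L⁻¹.
Ksp = [Mg²⁺]^3[PO₄³⁻]^2 = (3s)^3(0.10)^2
(3s)^3 = 4.5×10⁻²⁴ / (0.10)^2 = 4.5×10⁻²²
s = 2.6×10⁻⁸ mol L⁻¹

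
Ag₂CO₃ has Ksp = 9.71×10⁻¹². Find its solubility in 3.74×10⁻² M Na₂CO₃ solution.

8.06×10⁻⁶ M

Ag₂CO₃(s) ⇌ 2 Ag⁺(aq) + CO₃²⁻(aq)
Let s be the solubility of Ag₂CO₃ here. The common ion gives [CO₃²⁻] ≈ 3.74×10⁻² M, and [Ag⁺] = 2s.
Ksp = [Ag⁺]^2[CO₃²⁻] = (2s)^2(3.74×10⁻²)
(2s)^2 = 9.71×10⁻¹² / (3.74×10⁻²) = 2.60×10⁻¹⁰
s = 8.06×10⁻⁶ M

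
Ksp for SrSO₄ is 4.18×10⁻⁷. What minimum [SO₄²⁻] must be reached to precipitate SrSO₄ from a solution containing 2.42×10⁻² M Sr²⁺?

A salt starts to precipitate once the ion product Q reaches its Ksp.
SrSO₄(s) ⇌ Sr²⁺(aq) + SO₄²⁻(aq)
Ksp = [Sr²⁺][SO₄²⁻] = [SO₄²⁻](2.42×10⁻²)
[SO₄²⁻] = 4.18×10⁻⁷ / (2.42×10⁻²) = 1.73×10⁻⁵
[SO₄²⁻] = 1.73×10⁻⁵ M

1.73×10⁻⁵ M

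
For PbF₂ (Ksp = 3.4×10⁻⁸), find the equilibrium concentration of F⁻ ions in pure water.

PbF₂(s) ⇌ Pb²⁺(aq) + 2 F⁻(aq)
If s mol/L of PbF₂ dissolves, [Pb²⁺] = s and [F⁻] = 2s.
Ksp = [Pb²⁺][F⁻]^2 = s · (2s)^2 = 4s^3 = 3.4×10⁻⁸
s = 2.0×10⁻³ mol L⁻¹
[F⁻] = 2s = 4.1×10⁻³ mol L⁻¹

4.1×10⁻³ M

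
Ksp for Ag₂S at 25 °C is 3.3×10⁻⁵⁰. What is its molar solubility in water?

Ag₂S(s) ⇌ 2 Ag⁺(aq) + S²⁻(aq)
Let s be the molar solubility. Then [Ag⁺] = 2s and [S²⁻] = s.
Ksp = [Ag⁺]^2[S²⁻] = (2s)^2 · s = 4s^3
4s^3 = 3.3×10⁻⁵⁰  ⇒  s^3 = 8.3×10⁻⁵¹
s = (8.3×10⁻⁵¹)^(1/3) = 2.0×10⁻¹⁷ mol L⁻¹

2.0×10⁻¹⁷ M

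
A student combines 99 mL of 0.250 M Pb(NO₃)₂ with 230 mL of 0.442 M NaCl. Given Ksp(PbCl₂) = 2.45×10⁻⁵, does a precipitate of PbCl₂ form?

Yes

After mixing, V = 99 mL + 230 mL = 329 mL.
[Pb²⁺] = (0.250)(99)/329 = 7.52×10⁻² M
[Cl⁻] = (0.442)(230)/329 = 0.309 M
Q = [Pb²⁺][Cl⁻]^2 = 7.18×10⁻³
Because Q > Ksp (7.18×10⁻³ vs 2.45×10⁻⁵), a precipitate of PbCl₂ forms.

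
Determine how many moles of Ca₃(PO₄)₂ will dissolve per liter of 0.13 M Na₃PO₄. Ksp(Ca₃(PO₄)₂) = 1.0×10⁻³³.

Ca₃(PO₄)₂(s) ⇌ 3 Ca²⁺(aq) + 2 PO₄³⁻(aq)
With PO₄³⁻ already at 0.13 M and s small, take [PO₄³⁻] ≈ 0.13 M and [Ca²⁺] = 3s.
Ksp = [Ca²⁺]^3[PO₄³⁻]^2 = (3s)^3(0.13)^2
(3s)^3 = 1.0×10⁻³³ / (0.13)^2 = 5.9×10⁻³²
s = 1.3×10⁻¹¹ M

1.3×10⁻¹¹ M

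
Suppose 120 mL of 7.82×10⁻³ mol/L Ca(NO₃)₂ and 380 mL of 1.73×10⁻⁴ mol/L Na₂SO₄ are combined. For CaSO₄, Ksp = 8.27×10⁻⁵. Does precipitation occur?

No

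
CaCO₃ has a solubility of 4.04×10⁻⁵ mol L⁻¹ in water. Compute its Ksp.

CaCO₃(s) ⇌ Ca²⁺(aq) + CO₃²⁻(aq)
Call the molar solubility s, so that [Ca²⁺] = s and [CO₃²⁻] = s.
Ksp = [Ca²⁺][CO₃²⁻] = s · s = s^2
Ksp = (4.04×10⁻⁵)^2 = 1.63×10⁻⁹

Ksp = 1.63×10⁻⁹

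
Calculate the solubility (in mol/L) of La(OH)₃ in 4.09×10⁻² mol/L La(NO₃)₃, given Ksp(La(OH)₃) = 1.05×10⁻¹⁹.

La(OH)₃(s) ⇌ La³⁺(aq) + 3 OH⁻(aq)
Let s be the solubility of La(OH)₃ here. The common ion gives [La³⁺] ≈ 4.09×10⁻² mol/L, and [OH⁻] = 3s.
Ksp = [La³⁺][OH⁻]^3 = (4.09×10⁻²)(3s)^3
(3s)^3 = 1.05×10⁻¹⁹ / (4.09×10⁻²) = 2.57×10⁻¹⁸
s = 4.56×10⁻⁷ mol/L

4.56×10⁻⁷ M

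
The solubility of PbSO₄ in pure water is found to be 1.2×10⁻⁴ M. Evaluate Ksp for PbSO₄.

PbSO₄(s) ⇌ Pb²⁺(aq) + SO₄²⁻(aq)
With molar solubility s: [Pb²⁺] = s, [SO₄²⁻] = s.
Ksp = [Pb²⁺][SO₄²⁻] = s · s = s^2
Ksp = (1.2×10⁻⁴)^2 = 1.4×10⁻⁸

Ksp = 1.4×10⁻⁸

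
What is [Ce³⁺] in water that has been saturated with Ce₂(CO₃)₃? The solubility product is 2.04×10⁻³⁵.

9.04×10⁻⁸ M

Ce₂(CO₃)₃(s) ⇌ 2 Ce³⁺(aq) + 3 CO₃²⁻(aq)
With molar solubility s: [Ce³⁺] = 2s, [CO₃²⁻] = 3s.
Ksp = [Ce³⁺]^2[CO₃²⁻]^3 = (2s)^2 · (3s)^3 = 108s^5 = 2.04×10⁻³⁵
s = 4.52×10⁻⁸ mol L⁻¹
[Ce³⁺] = 2s = 9.04×10⁻⁸ mol L⁻¹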